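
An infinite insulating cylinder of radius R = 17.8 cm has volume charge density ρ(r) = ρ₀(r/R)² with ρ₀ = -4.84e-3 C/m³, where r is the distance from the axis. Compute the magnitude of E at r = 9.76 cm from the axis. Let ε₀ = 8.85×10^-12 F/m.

4.01e6 N/C

Choose a coaxial cylinder of radius r = 9.76 cm (arbitrary length L) as the Gaussian surface (r < R).
Integrating ρ over the cross-section to radius r: λ_enc = (2πρ₀/R²) ∫₀^r r'^3 dr' = 2πρ₀ r^4/(4·R²) = -2.177e-5 C/m.
By Gauss's law (flux through the curved wall only), E·2πrL = λ_enc L/ε₀.
E = |λ_enc|/(2πε₀r) = (2.177×10^-5)/(2π·8.85×10^-12·0.0976) = 4.01e6 N/C.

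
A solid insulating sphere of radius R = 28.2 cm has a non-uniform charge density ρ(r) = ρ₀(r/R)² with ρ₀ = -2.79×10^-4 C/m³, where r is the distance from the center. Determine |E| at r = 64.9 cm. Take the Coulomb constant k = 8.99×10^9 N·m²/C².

|E| = 3.36×10^5 N/C

By spherical symmetry E is radial; choose a Gaussian sphere of radius r = 64.9 cm (r > R, all charge enclosed).
Q_enc = 4π ∫₀^R ρ₀(r'/R)^2 r'² dr' = 4πρ₀R³/5 = -1.573e-5 C.
Gauss's law: E·4πr² = Q_enc/ε₀.
E = k|Q_enc|/r² = (8.99×10^9)(1.573×10^-5)/(0.649)² = 3.36×10^5 N/C.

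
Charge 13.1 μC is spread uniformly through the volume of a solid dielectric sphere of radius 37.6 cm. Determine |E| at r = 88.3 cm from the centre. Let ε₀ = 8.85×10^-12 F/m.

|E| ≈ 1.51×10^5 N/C

Take a concentric spherical Gaussian surface of radius r = 88.3 cm (r > R, so the entire charge is enclosed).
Q_enc = 13.1 μC = 1.31×10^-5 C.
Gauss's law: E·4πr² = Q_enc/ε₀.
E = |Q_enc|/(4πε₀r²) = (1.31×10^-5)/(4π·8.85×10^-12·(0.883)²) = 1.51×10^5 N/C.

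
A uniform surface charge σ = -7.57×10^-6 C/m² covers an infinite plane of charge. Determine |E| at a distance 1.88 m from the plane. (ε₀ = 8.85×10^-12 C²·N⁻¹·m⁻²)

By planar symmetry E is perpendicular to the sheet and uniform; use a Gaussian pillbox with flat faces of area A on each side of the sheet.
Flux Φ = 2EA and Q_enc = σA, so 2EA = σA/ε₀ ⇒ E = |σ|/(2ε₀), independent of distance.
E = |σ|/(2ε₀) = (7.57×10^-6)/(2·8.85×10^-12) = 4.28×10^5 N/C.

|E| ≈ 4.28×10^5 V/m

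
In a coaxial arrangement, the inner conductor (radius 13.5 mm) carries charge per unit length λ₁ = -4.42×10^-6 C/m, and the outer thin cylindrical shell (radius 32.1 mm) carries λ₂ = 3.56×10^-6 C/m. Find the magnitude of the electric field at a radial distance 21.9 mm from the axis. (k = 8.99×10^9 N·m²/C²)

Choose a coaxial cylinder of radius r = 21.9 mm (arbitrary length L) as the Gaussian surface (between the conductors, 13.5 mm < r < 32.1 mm).
The shell at 32.1 mm lies outside the Gaussian surface, so λ_enc = λ₁ = -4.42×10^-6 C/m.
By Gauss's law (flux through the curved wall only), E·2πrL = λ_enc L/ε₀.
E = 2k|λ_enc|/r = 2(8.99×10^9)(4.42e-6)/(0.0219) = 3.63×10^6 N/C.

3.63e6 N/C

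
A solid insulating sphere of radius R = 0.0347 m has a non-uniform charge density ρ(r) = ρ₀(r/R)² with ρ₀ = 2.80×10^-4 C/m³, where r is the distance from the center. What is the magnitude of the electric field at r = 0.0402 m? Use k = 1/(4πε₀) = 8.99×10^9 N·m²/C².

E = 1.64×10^5 N/C

Take a concentric spherical Gaussian surface of radius r = 0.0402 m (r > R, all charge enclosed).
Q_enc = 4π ∫₀^R ρ₀(r'/R)^2 r'² dr' = 4πρ₀R³/5 = 2.94×10^-8 C.
By Gauss's law, ∮E·dA = E·4πr² = Q_enc/ε₀.
E = k|Q_enc|/r² = (8.99×10^9)(2.94×10^-8)/(0.0402)² = 1.64×10^5 N/C.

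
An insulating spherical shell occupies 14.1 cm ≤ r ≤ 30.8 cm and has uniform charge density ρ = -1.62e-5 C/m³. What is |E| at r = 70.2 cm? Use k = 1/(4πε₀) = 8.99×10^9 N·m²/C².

E ≈ 3.27×10^4 V/m

Use a concentric Gaussian sphere at r = 70.2 cm (r > 30.8 cm, enclosing the whole shell).
Q_enc = ρ·(4π/3)(b³ − a³) = (-1.62e-5)·(4π/3)·((0.308)³ − (0.141)³) = -1.792×10^-6 C.
Applying ∮E·dA = Q_enc/ε₀ with Φ = E(4πr²):
E = k|Q_enc|/r² = (8.99×10^9)(1.792×10^-6)/(0.702)² = 3.27×10^4 N/C.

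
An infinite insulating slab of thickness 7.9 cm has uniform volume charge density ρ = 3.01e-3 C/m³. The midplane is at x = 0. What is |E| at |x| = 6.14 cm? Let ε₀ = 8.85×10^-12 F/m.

The point |x| = 6.14 cm lies outside the slab (half-thickness 0.0395 m). A symmetric pillbox spanning the full slab encloses Q_enc = ρ·d·A.
Flux = 2EA ⇒ E = |ρ|d/(2ε₀), independent of distance outside.
E = (3.01×10^-3)(0.079)/(2·8.85×10^-12) = 1.34×10^7 N/C.

|E| ≈ 1.34×10^7 N/C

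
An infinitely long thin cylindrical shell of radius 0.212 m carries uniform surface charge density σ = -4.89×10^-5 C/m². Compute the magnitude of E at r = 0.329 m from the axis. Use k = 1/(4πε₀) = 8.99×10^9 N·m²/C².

E = 3.56×10^6 N/C

Take a coaxial cylindrical Gaussian surface of radius r = 0.329 m and length L (r > 0.212 m).
The whole shell is enclosed: λ_enc = σ·2πR = (-4.89×10^-5)·2π·(0.212) = -6.514×10^-5 C/m.
By Gauss's law (flux through the curved wall only), E·2πrL = λ_enc L/ε₀.
E = 2k|λ_enc|/r = 2(8.99×10^9)(6.514×10^-5)/(0.329) = 3.56×10^6 N/C.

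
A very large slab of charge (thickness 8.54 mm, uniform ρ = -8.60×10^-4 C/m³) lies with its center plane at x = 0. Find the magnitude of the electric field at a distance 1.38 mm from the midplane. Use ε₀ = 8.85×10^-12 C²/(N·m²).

E = 1.34×10^5 N/C

By symmetry E is perpendicular to the slab. A Gaussian pillbox from −1.38 mm to +1.38 mm (face area A) lies entirely within the slab.
Q_enc = ρ·(2x)·A and flux = 2EA, so 2EA = 2ρxA/ε₀ ⇒ E = |ρ|x/ε₀.
E = (8.60×10^-4)(0.00138)/(8.85×10^-12) = 1.34×10^5 N/C.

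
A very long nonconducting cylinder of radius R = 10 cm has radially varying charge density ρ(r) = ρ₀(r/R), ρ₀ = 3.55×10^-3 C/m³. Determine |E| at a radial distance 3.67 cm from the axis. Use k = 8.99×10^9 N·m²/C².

1.80×10^6 N/C

Take a coaxial cylindrical Gaussian surface of radius r = 3.67 cm and length L (r < R).
Integrating ρ over the cross-section to radius r: λ_enc = (2πρ₀/R) ∫₀^r r'^2 dr' = 2πρ₀ r^3/(3·R) = 3.675×10^-6 C/m.
By Gauss's law (flux through the curved wall only), E·2πrL = λ_enc L/ε₀.
E = 2k|λ_enc|/r = 2(8.99×10^9)(3.675e-6)/(0.0367) = 1.80e6 N/C.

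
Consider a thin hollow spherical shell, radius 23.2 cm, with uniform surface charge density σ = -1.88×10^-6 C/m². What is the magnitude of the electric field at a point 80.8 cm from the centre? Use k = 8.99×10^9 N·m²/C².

Symmetry ⇒ E = E(r) r̂. Gaussian sphere of radius r = 80.8 cm (r > 23.2 cm).
The entire shell is enclosed: Q_enc = σ·4πR² = (-1.88×10^-6)·4π·(0.232)² = -1.272e-6 C.
By Gauss's law, ∮E·dA = E·4πr² = Q_enc/ε₀.
E = k|Q_enc|/r² = (8.99×10^9)(1.272×10^-6)/(0.808)² = 1.75×10^4 N/C.

|E| = 1.75×10^4 N/C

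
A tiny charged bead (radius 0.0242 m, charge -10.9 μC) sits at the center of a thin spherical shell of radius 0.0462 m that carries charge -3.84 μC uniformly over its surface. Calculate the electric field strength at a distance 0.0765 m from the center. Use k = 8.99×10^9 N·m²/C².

E ≈ 2.26×10^7 N/C

Symmetry ⇒ E = E(r) r̂. Gaussian sphere of radius r = 0.0765 m (r > 0.0462 m, enclosing both).
Q_enc = (-10.9 μC) + (-3.84 μC) = -1.474e-5 C.
By Gauss's law, ∮E·dA = E·4πr² = Q_enc/ε₀.
E = k|Q_enc|/r² = (8.99×10^9)(1.474×10^-5)/(0.0765)² = 2.26e7 N/C.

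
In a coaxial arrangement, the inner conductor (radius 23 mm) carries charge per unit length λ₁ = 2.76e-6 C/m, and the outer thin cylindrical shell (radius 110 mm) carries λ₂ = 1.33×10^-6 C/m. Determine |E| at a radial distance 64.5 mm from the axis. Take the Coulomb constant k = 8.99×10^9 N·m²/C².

E = 7.69×10^5 N/C

Take a coaxial cylindrical Gaussian surface of radius r = 64.5 mm and length L (between the conductors, 23 mm < r < 110 mm).
The shell at 110 mm lies outside the Gaussian surface, so λ_enc = λ₁ = 2.76e-6 C/m.
Gauss's law: E·2πrL = λ_enc L/ε₀.
E = 2k|λ_enc|/r = 2(8.99×10^9)(2.76×10^-6)/(0.0645) = 7.69×10^5 N/C.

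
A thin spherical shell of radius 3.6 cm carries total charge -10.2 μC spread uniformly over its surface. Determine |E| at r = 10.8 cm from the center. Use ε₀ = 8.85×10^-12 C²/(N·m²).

|E| ≈ 7.86×10^6 N/C

Symmetry ⇒ E = E(r) r̂. Gaussian sphere of radius r = 10.8 cm (r > 3.6 cm).
The entire shell is enclosed: Q_enc = -1.02×10^-5 C.
Gauss's law: E·4πr² = Q_enc/ε₀.
E = |Q_enc|/(4πε₀r²) = (1.02×10^-5)/(4π·8.85×10^-12·(0.108)²) = 7.86×10^6 N/C.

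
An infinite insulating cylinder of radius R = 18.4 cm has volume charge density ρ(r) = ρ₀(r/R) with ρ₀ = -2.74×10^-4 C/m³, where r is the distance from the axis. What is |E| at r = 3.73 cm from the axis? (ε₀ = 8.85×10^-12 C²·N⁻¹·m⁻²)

Choose a coaxial cylinder of radius r = 3.73 cm (arbitrary length L) as the Gaussian surface (r < R).
Integrating ρ over the cross-section to radius r: λ_enc = (2πρ₀/R) ∫₀^r r'^2 dr' = 2πρ₀ r^3/(3·R) = -1.619e-7 C/m.
Since E is radial and uniform over the curved surface, Φ = E·2πrL = Q_enc/ε₀ = λ_enc L/ε₀.
E = |λ_enc|/(2πε₀r) = (1.619×10^-7)/(2π·8.85×10^-12·0.0373) = 7.80×10^4 N/C.

E = 7.80×10^4 V/m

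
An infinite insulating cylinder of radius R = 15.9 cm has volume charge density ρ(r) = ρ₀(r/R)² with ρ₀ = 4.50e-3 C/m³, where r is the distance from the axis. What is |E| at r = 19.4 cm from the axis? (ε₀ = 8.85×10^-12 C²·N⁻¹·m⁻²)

|E| = 1.66×10^7 N/C

Take a coaxial cylindrical Gaussian surface of radius r = 19.4 cm and length L (r > R, full charge per length enclosed).
λ_enc = 2π ∫₀^R ρ₀(r'/R)^2 r' dr' = 2πρ₀R²/4 = 1.787×10^-4 C/m.
Applying ∮E·dA = Q_enc/ε₀ with the end caps contributing no flux:
E = |λ_enc|/(2πε₀r) = (1.787e-4)/(2π·8.85×10^-12·0.194) = 1.66×10^7 N/C.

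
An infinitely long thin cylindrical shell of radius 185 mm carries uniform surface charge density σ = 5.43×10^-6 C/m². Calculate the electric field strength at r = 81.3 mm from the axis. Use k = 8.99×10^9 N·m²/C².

By cylindrical symmetry E is radial; use a coaxial Gaussian cylinder of radius 81.3 mm and length L (r < 185 mm, inside the shell).
All the surface charge lies outside this cylinder: Q_enc = 0, hence E = 0.

E = 0 (no enclosed charge)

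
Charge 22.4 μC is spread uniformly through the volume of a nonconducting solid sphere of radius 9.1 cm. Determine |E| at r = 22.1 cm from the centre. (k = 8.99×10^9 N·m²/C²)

By spherical symmetry E is radial; choose a Gaussian sphere of radius r = 22.1 cm (r > R, so the entire charge is enclosed).
Q_enc = 22.4 μC = 2.24×10^-5 C.
By Gauss's law, ∮E·dA = E·4πr² = Q_enc/ε₀.
E = k|Q_enc|/r² = (8.99×10^9)(2.24×10^-5)/(0.221)² = 4.12×10^6 N/C.

E = 4.12e6 N/C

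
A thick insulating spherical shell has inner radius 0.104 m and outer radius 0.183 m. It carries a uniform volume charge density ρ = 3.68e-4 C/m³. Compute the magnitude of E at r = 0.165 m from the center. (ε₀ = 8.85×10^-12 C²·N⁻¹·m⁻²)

E ≈ 1.71e6 N/C

By spherical symmetry E is radial; choose a Gaussian sphere of radius r = 0.165 m (within the shell material, 0.104 m < r < 0.183 m).
Enclosed charge is the volume from a to r: Q_enc = (4π/3)ρ(r³ − a³) = 5.191×10^-6 C.
By Gauss's law, ∮E·dA = E·4πr² = Q_enc/ε₀.
E = |Q_enc|/(4πε₀r²) = (5.191×10^-6)/(4π·8.85×10^-12·(0.165)²) = 1.71×10^6 N/C.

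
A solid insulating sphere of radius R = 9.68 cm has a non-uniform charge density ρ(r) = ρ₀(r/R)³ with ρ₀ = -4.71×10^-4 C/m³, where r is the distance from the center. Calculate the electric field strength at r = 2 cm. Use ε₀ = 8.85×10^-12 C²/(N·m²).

Symmetry ⇒ E = E(r) r̂. Gaussian sphere of radius r = 2 cm (r < R).
Integrate the density: Q_enc = 4π ∫₀^r ρ₀(r'/R)^3 r'² dr' = 4πρ₀ r^6/(6·R³) = -6.96×10^-11 C.
By Gauss's law, ∮E·dA = E·4πr² = Q_enc/ε₀.
E = |Q_enc|/(4πε₀r²) = (6.96×10^-11)/(4π·8.85×10^-12·(0.02)²) = 1.56e3 N/C.

|E| ≈ 1.56×10^3 V/m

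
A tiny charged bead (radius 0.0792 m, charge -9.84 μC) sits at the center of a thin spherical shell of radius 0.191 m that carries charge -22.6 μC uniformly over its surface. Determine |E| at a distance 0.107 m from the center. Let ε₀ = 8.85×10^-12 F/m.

7.73e6 V/m

Use a concentric Gaussian sphere at r = 0.107 m (between the bodies, 0.0792 m < r < 0.191 m).
The shell at 0.191 m lies outside the Gaussian surface, so Q_enc = -9.84 μC = -9.84×10^-6 C.
By Gauss's law, ∮E·dA = E·4πr² = Q_enc/ε₀.
E = |Q_enc|/(4πε₀r²) = (9.84×10^-6)/(4π·8.85×10^-12·(0.107)²) = 7.73e6 N/C.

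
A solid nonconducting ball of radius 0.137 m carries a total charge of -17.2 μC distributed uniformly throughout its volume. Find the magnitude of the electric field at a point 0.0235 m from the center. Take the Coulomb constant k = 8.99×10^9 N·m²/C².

Use a concentric Gaussian sphere at r = 0.0235 m (r < R).
Only the charge within r is enclosed: Q_enc = Q·(r/R)³ = (-17.2 μC)·(0.0235 m/0.137 m)³ = -8.681e-8 C.
Since E is radial and uniform over the Gaussian sphere, Φ = E·4πr² = Q_enc/ε₀.
E = k|Q_enc|/r² = (8.99×10^9)(8.681×10^-8)/(0.0235)² = 1.41×10^6 N/C.

E = 1.41×10^6 N/C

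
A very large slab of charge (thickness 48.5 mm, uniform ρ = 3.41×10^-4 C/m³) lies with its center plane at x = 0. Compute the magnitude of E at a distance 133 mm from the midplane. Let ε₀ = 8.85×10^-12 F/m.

The point |x| = 133 mm lies outside the slab (half-thickness 0.02425 m). A symmetric pillbox spanning the full slab encloses Q_enc = ρ·d·A.
Flux = 2EA ⇒ E = |ρ|d/(2ε₀), independent of distance outside.
E = (3.41e-4)(0.0485)/(2·8.85×10^-12) = 9.34×10^5 N/C.

9.34×10^5 N/C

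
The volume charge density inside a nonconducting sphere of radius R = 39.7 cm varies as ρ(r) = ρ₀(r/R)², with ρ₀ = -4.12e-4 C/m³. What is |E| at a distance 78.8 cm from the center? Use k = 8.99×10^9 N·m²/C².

Take a concentric spherical Gaussian surface of radius r = 78.8 cm (r > R, all charge enclosed).
Q_enc = 4π ∫₀^R ρ₀(r'/R)^2 r'² dr' = 4πρ₀R³/5 = -6.479×10^-5 C.
Since E is radial and uniform over the Gaussian sphere, Φ = E·4πr² = Q_enc/ε₀.
E = k|Q_enc|/r² = (8.99×10^9)(6.479e-5)/(0.788)² = 9.38×10^5 N/C.

E ≈ 9.38×10^5 N/C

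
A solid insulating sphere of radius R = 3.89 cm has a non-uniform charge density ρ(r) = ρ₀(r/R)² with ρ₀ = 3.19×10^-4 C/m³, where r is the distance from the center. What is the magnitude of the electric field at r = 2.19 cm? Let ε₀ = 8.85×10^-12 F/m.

Symmetry ⇒ E = E(r) r̂. Gaussian sphere of radius r = 2.19 cm (r < R).
Q_enc = ∫₀^r ρ(r')·4πr'² dr' = (4πρ₀/R²) ∫₀^r r'^4 dr' = 4πρ₀ r^5/(5·R²) = 2.669×10^-9 C.
Applying ∮E·dA = Q_enc/ε₀ with Φ = E(4πr²):
E = |Q_enc|/(4πε₀r²) = (2.669e-9)/(4π·8.85×10^-12·(0.0219)²) = 5.00×10^4 N/C.

5.00e4 N/C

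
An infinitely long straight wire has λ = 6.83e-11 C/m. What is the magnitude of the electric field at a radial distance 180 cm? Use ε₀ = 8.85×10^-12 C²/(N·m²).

0.682 N/C

Coaxial Gaussian cylinder, radius r = 180 cm, length L.
Q_enc = λL, so λ_enc = 6.83×10^-11 C/m.
Since E is radial and uniform over the curved surface, Φ = E·2πrL = Q_enc/ε₀ = λ_enc L/ε₀.
E = |λ_enc|/(2πε₀r) = (6.83e-11)/(2π·8.85×10^-12·1.8) = 0.682 N/C.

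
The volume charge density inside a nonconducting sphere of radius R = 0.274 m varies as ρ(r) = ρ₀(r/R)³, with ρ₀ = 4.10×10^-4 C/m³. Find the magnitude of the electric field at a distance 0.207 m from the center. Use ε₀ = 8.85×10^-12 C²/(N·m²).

|E| = 6.89×10^5 N/C

Use a concentric Gaussian sphere at r = 0.207 m (r < R).
Q_enc = ∫₀^r ρ(r')·4πr'² dr' = (4πρ₀/R³) ∫₀^r r'^5 dr' = 4πρ₀ r^6/(6·R³) = 3.284×10^-6 C.
Applying ∮E·dA = Q_enc/ε₀ with Φ = E(4πr²):
E = |Q_enc|/(4πε₀r²) = (3.284×10^-6)/(4π·8.85×10^-12·(0.207)²) = 6.89×10^5 N/C.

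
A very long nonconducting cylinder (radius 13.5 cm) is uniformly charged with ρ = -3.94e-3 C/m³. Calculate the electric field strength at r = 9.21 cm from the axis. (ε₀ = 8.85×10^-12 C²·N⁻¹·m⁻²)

Choose a coaxial cylinder of radius r = 9.21 cm (arbitrary length L) as the Gaussian surface (r < R).
Charge inside radius r per length L is ρ·πr²·L, so λ_enc = ρπr² = -1.05×10^-4 C/m.
Since E is radial and uniform over the curved surface, Φ = E·2πrL = Q_enc/ε₀ = λ_enc L/ε₀.
E = |λ_enc|/(2πε₀r) = (1.05e-4)/(2π·8.85×10^-12·0.0921) = 2.05×10^7 N/C.

2.05×10^7 N/C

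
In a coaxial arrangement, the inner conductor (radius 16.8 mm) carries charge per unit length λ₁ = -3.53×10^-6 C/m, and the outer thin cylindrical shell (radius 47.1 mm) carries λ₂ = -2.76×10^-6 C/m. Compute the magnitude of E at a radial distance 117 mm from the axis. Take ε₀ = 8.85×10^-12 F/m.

Coaxial Gaussian cylinder, radius r = 117 mm, length L (r > 47.1 mm, enclosing both).
λ_enc = λ₁ + λ₂ = (-3.53×10^-6) + (-2.76e-6) = -6.29×10^-6 C/m.
Since E is radial and uniform over the curved surface, Φ = E·2πrL = Q_enc/ε₀ = λ_enc L/ε₀.
E = |λ_enc|/(2πε₀r) = (6.29e-6)/(2π·8.85×10^-12·0.117) = 9.67×10^5 N/C.

E = 9.67×10^5 N/C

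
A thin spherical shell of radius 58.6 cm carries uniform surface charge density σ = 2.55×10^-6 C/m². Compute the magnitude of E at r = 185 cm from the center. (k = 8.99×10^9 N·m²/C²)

|E| = 2.89e4 N/C

Use a concentric Gaussian sphere at r = 185 cm (r > 58.6 cm).
The entire shell is enclosed: Q_enc = σ·4πR² = (2.55e-6)·4π·(0.586)² = 1.10×10^-5 C.
Since E is radial and uniform over the Gaussian sphere, Φ = E·4πr² = Q_enc/ε₀.
E = k|Q_enc|/r² = (8.99×10^9)(1.10e-5)/(1.85)² = 2.89×10^4 N/C.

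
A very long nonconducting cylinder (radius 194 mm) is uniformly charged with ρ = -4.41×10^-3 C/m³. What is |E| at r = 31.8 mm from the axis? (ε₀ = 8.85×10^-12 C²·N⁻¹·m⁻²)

E ≈ 7.92×10^6 N/C

Take a coaxial cylindrical Gaussian surface of radius r = 31.8 mm and length L (r < R).
Enclosed charge per unit length: λ_enc = ρ·πr² = (-4.41×10^-3)π(0.0318)² = -1.401e-5 C/m.
Applying ∮E·dA = Q_enc/ε₀ with the end caps contributing no flux:
E = |λ_enc|/(2πε₀r) = (1.401×10^-5)/(2π·8.85×10^-12·0.0318) = 7.92e6 N/C.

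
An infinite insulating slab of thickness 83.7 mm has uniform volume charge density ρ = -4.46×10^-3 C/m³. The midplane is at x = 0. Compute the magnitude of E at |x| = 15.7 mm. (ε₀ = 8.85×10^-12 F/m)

|E| = 7.91e6 N/C

By symmetry E is perpendicular to the slab. A Gaussian pillbox from −15.7 mm to +15.7 mm (face area A) lies entirely within the slab.
Q_enc = ρ·(2x)·A and flux = 2EA, so 2EA = 2ρxA/ε₀ ⇒ E = |ρ|x/ε₀.
E = (4.46×10^-3)(0.0157)/(8.85×10^-12) = 7.91×10^6 N/C.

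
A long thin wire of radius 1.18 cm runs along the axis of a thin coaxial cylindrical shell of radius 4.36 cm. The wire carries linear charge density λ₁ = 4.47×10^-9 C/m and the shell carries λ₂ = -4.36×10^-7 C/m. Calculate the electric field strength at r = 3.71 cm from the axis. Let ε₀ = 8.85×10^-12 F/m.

By cylindrical symmetry E is radial; use a coaxial Gaussian cylinder of radius 3.71 cm and length L (between the conductors, 1.18 cm < r < 4.36 cm).
The shell at 4.36 cm lies outside the Gaussian surface, so λ_enc = λ₁ = 4.47×10^-9 C/m.
Applying ∮E·dA = Q_enc/ε₀ with the end caps contributing no flux:
E = |λ_enc|/(2πε₀r) = (4.47e-9)/(2π·8.85×10^-12·0.0371) = 2.17×10^3 N/C.

E = 2.17×10^3 V/m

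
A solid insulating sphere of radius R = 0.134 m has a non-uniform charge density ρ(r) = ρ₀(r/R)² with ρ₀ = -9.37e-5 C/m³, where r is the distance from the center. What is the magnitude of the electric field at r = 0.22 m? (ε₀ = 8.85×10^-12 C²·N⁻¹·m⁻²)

Use a concentric Gaussian sphere at r = 0.22 m (r > R, all charge enclosed).
Q_enc = 4π ∫₀^R ρ₀(r'/R)^2 r'² dr' = 4πρ₀R³/5 = -5.666e-7 C.
Gauss's law: E·4πr² = Q_enc/ε₀.
E = |Q_enc|/(4πε₀r²) = (5.666×10^-7)/(4π·8.85×10^-12·(0.22)²) = 1.05×10^5 N/C.

|E| ≈ 1.05×10^5 V/m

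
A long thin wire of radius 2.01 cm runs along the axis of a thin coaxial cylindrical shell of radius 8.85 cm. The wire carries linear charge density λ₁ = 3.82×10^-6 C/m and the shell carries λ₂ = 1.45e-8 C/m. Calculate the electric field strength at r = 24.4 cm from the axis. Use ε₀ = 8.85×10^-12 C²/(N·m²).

|E| ≈ 2.83×10^5 V/m

Choose a coaxial cylinder of radius r = 24.4 cm (arbitrary length L) as the Gaussian surface (r > 8.85 cm, enclosing both).
λ_enc = λ₁ + λ₂ = (3.82×10^-6) + (1.45×10^-8) = 3.834×10^-6 C/m.
Gauss's law: E·2πrL = λ_enc L/ε₀.
E = |λ_enc|/(2πε₀r) = (3.834×10^-6)/(2π·8.85×10^-12·0.244) = 2.83×10^5 N/C.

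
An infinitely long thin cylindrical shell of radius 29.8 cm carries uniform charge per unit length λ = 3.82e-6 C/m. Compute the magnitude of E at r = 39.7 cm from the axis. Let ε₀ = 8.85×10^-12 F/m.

E ≈ 1.73e5 N/C

Choose a coaxial cylinder of radius r = 39.7 cm (arbitrary length L) as the Gaussian surface (r > 29.8 cm).
The full line charge is enclosed: λ_enc = 3.82e-6 C/m.
By Gauss's law (flux through the curved wall only), E·2πrL = λ_enc L/ε₀.
E = |λ_enc|/(2πε₀r) = (3.82×10^-6)/(2π·8.85×10^-12·0.397) = 1.73×10^5 N/C.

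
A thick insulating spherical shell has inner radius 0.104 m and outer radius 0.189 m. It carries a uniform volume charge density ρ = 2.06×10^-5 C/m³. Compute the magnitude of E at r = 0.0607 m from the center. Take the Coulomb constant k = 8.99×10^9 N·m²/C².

Take a concentric spherical Gaussian surface of radius r = 0.0607 m (r < 0.104 m, inside the empty cavity).
Q_enc = 0 (all charge lies at larger r); Gauss's law gives E = 0.

|E| = 0 V/m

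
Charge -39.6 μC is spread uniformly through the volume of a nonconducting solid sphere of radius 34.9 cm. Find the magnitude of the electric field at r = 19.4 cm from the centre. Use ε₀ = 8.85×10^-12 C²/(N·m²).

Use a concentric Gaussian sphere at r = 19.4 cm (r < R).
For a uniform sphere the enclosed fraction is (r/R)³, so Q_enc = (-39.6 μC)(0.194/0.349)³ = -6.802e-6 C.
Applying ∮E·dA = Q_enc/ε₀ with Φ = E(4πr²):
E = |Q_enc|/(4πε₀r²) = (6.802e-6)/(4π·8.85×10^-12·(0.194)²) = 1.63×10^6 N/C.

|E| ≈ 1.63×10^6 N/C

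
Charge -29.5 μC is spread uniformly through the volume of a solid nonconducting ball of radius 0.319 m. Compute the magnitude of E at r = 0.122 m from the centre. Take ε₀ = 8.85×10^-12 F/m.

By spherical symmetry E is radial; choose a Gaussian sphere of radius r = 0.122 m (r < R).
For a uniform sphere the enclosed fraction is (r/R)³, so Q_enc = (-29.5 μC)(0.122/0.319)³ = -1.65×10^-6 C.
Applying ∮E·dA = Q_enc/ε₀ with Φ = E(4πr²):
E = |Q_enc|/(4πε₀r²) = (1.65×10^-6)/(4π·8.85×10^-12·(0.122)²) = 9.97×10^5 N/C.

9.97e5 V/m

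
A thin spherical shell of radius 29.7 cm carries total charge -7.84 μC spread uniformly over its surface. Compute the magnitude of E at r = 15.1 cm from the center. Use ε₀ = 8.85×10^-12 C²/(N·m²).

E = 0

Use a concentric Gaussian sphere at r = 15.1 cm (inside the shell, r < 29.7 cm).
All the charge is outside the Gaussian surface: Q_enc = 0, hence E = 0 everywhere inside the shell.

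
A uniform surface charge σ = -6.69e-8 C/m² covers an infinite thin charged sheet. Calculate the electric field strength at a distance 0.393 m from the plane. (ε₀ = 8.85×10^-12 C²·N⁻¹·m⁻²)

Choose a cylindrical pillbox piercing the sheet, end faces (area A) parallel to it.
Only the two end caps contribute flux: Φ = 2EA. With Q_enc = σA, Gauss's law gives E = |σ|/(2ε₀).
E = |σ|/(2ε₀) = (6.69×10^-8)/(2·8.85×10^-12) = 3.78×10^3 N/C.

E ≈ 3.78e3 V/m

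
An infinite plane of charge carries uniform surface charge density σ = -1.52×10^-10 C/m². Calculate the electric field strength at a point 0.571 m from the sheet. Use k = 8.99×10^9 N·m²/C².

The symmetry is planar: E is normal to the sheet and the same magnitude on both sides. Take a pillbox straddling the sheet with end-cap area A.
Only the two end caps contribute flux: Φ = 2EA. With Q_enc = σA, Gauss's law gives E = |σ|/(2ε₀).
E = 2πk|σ| = 2π(8.99×10^9)(1.52×10^-10) = 8.59 N/C.

E ≈ 8.59 N/C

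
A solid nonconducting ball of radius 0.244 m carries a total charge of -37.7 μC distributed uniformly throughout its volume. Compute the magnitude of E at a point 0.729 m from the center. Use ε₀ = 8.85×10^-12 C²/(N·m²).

Symmetry ⇒ E = E(r) r̂. Gaussian sphere of radius r = 0.729 m (r > R, so the entire charge is enclosed).
Q_enc = -37.7 μC = -3.77e-5 C.
Gauss's law: E·4πr² = Q_enc/ε₀.
E = |Q_enc|/(4πε₀r²) = (3.77×10^-5)/(4π·8.85×10^-12·(0.729)²) = 6.38e5 N/C.

6.38e5 N/C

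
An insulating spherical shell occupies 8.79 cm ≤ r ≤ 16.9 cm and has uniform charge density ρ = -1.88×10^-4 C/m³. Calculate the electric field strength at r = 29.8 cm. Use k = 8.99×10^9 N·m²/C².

E ≈ 3.31×10^5 N/C

Symmetry ⇒ E = E(r) r̂. Gaussian sphere of radius r = 29.8 cm (r > 16.9 cm, enclosing the whole shell).
Q_enc = ρ·(4π/3)(b³ − a³) = (-1.88×10^-4)·(4π/3)·((0.169)³ − (0.0879)³) = -3.266e-6 C.
Applying ∮E·dA = Q_enc/ε₀ with Φ = E(4πr²):
E = k|Q_enc|/r² = (8.99×10^9)(3.266×10^-6)/(0.298)² = 3.31e5 N/C.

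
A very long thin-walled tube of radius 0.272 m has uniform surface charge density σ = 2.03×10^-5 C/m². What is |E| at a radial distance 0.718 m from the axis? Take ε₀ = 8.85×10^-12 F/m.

Take a coaxial cylindrical Gaussian surface of radius r = 0.718 m and length L (r > 0.272 m).
The whole shell is enclosed: λ_enc = σ·2πR = (2.03×10^-5)·2π·(0.272) = 3.469×10^-5 C/m.
By Gauss's law (flux through the curved wall only), E·2πrL = λ_enc L/ε₀.
E = |λ_enc|/(2πε₀r) = (3.469e-5)/(2π·8.85×10^-12·0.718) = 8.69e5 N/C.

E = 8.69×10^5 N/C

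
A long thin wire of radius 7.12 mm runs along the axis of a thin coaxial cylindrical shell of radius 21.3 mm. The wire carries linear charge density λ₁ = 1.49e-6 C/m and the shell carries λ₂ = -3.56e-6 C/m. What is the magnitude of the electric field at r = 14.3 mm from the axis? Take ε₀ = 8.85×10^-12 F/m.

1.87e6 V/m

Take a coaxial cylindrical Gaussian surface of radius r = 14.3 mm and length L (between the conductors, 7.12 mm < r < 21.3 mm).
The shell at 21.3 mm lies outside the Gaussian surface, so λ_enc = λ₁ = 1.49×10^-6 C/m.
Applying ∮E·dA = Q_enc/ε₀ with the end caps contributing no flux:
E = |λ_enc|/(2πε₀r) = (1.49×10^-6)/(2π·8.85×10^-12·0.0143) = 1.87×10^6 N/C.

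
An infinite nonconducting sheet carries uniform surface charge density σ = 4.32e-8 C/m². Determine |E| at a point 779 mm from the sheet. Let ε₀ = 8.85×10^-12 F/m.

E = 2.44e3 N/C

By planar symmetry E is perpendicular to the sheet and uniform; use a Gaussian pillbox with flat faces of area A on each side of the sheet.
Flux Φ = 2EA and Q_enc = σA, so 2EA = σA/ε₀ ⇒ E = |σ|/(2ε₀), independent of distance.
E = |σ|/(2ε₀) = (4.32×10^-8)/(2·8.85×10^-12) = 2.44×10^3 N/C.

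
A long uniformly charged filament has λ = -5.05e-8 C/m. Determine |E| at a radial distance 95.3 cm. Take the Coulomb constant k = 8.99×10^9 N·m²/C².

By cylindrical symmetry E is radial; use a coaxial Gaussian cylinder of radius 95.3 cm and length L.
Q_enc = λL, so λ_enc = -5.05e-8 C/m.
Applying ∮E·dA = Q_enc/ε₀ with the end caps contributing no flux:
E = 2k|λ_enc|/r = 2(8.99×10^9)(5.05×10^-8)/(0.953) = 953 N/C.

E = 953 V/m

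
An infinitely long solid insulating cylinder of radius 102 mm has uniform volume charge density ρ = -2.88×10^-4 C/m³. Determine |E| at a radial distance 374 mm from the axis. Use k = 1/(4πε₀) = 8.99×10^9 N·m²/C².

Coaxial Gaussian cylinder, radius r = 374 mm, length L (r > 102 mm, full cross-section enclosed).
λ_enc = ρ·πR² = (-2.88e-4)π(0.102)² = -9.413×10^-6 C/m.
Since E is radial and uniform over the curved surface, Φ = E·2πrL = Q_enc/ε₀ = λ_enc L/ε₀.
E = 2k|λ_enc|/r = 2(8.99×10^9)(9.413e-6)/(0.374) = 4.53×10^5 N/C.

E = 4.53×10^5 V/m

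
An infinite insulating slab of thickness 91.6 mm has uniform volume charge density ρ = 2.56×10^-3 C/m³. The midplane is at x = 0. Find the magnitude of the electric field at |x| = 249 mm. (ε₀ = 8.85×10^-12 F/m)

The point |x| = 249 mm lies outside the slab (half-thickness 0.0458 m). A symmetric pillbox spanning the full slab encloses Q_enc = ρ·d·A.
Flux = 2EA ⇒ E = |ρ|d/(2ε₀), independent of distance outside.
E = (2.56×10^-3)(0.0916)/(2·8.85×10^-12) = 1.32×10^7 N/C.

|E| ≈ 1.32×10^7 N/C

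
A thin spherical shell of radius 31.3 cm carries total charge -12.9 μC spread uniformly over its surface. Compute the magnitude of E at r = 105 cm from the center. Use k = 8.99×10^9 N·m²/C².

|E| ≈ 1.05×10^5 N/C

Use a concentric Gaussian sphere at r = 105 cm (r > 31.3 cm).
The entire shell is enclosed: Q_enc = -1.29×10^-5 C.
Gauss's law: E·4πr² = Q_enc/ε₀.
E = k|Q_enc|/r² = (8.99×10^9)(1.29×10^-5)/(1.05)² = 1.05×10^5 N/C.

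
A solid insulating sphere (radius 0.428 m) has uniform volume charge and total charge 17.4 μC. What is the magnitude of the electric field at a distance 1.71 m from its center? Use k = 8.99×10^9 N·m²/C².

|E| = 5.35×10^4 V/m

Symmetry ⇒ E = E(r) r̂. Gaussian sphere of radius r = 1.71 m (r > R, so the entire charge is enclosed).
Q_enc = 17.4 μC = 1.74×10^-5 C.
By Gauss's law, ∮E·dA = E·4πr² = Q_enc/ε₀.
E = k|Q_enc|/r² = (8.99×10^9)(1.74×10^-5)/(1.71)² = 5.35e4 N/C.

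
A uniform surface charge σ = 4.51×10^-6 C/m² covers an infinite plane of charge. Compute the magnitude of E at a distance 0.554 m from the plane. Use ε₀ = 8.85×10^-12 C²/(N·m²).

2.55×10^5 V/m

By planar symmetry E is perpendicular to the sheet and uniform; use a Gaussian pillbox with flat faces of area A on each side of the sheet.
Only the two end caps contribute flux: Φ = 2EA. With Q_enc = σA, Gauss's law gives E = |σ|/(2ε₀).
E = |σ|/(2ε₀) = (4.51×10^-6)/(2·8.85×10^-12) = 2.55×10^5 N/C.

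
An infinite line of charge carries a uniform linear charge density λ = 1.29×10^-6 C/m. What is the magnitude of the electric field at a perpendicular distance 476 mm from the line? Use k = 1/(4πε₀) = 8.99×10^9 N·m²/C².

By cylindrical symmetry E is radial; use a coaxial Gaussian cylinder of radius 476 mm and length L.
Q_enc = λL, so λ_enc = 1.29×10^-6 C/m.
Gauss's law: E·2πrL = λ_enc L/ε₀.
E = 2k|λ_enc|/r = 2(8.99×10^9)(1.29×10^-6)/(0.476) = 4.87e4 N/C.

E ≈ 4.87e4 V/m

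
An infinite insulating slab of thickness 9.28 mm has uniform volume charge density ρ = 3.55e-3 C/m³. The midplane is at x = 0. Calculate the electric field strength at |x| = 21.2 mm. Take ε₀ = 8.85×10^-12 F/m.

|E| = 1.86×10^6 N/C

The point |x| = 21.2 mm lies outside the slab (half-thickness 0.00464 m). A symmetric pillbox spanning the full slab encloses Q_enc = ρ·d·A.
Flux = 2EA ⇒ E = |ρ|d/(2ε₀), independent of distance outside.
E = (3.55e-3)(0.00928)/(2·8.85×10^-12) = 1.86e6 N/C.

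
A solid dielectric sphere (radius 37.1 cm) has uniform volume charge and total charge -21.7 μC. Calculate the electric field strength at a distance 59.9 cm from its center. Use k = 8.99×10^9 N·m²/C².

5.44e5 V/m

Use a concentric Gaussian sphere at r = 59.9 cm (r > R, so the entire charge is enclosed).
Q_enc = -21.7 μC = -2.17×10^-5 C.
Since E is radial and uniform over the Gaussian sphere, Φ = E·4πr² = Q_enc/ε₀.
E = k|Q_enc|/r² = (8.99×10^9)(2.17e-5)/(0.599)² = 5.44×10^5 N/C.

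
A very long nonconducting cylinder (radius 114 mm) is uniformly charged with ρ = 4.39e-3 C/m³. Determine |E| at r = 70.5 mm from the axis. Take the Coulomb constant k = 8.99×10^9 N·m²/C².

Choose a coaxial cylinder of radius r = 70.5 mm (arbitrary length L) as the Gaussian surface (r < R).
Charge inside radius r per length L is ρ·πr²·L, so λ_enc = ρπr² = 6.855e-5 C/m.
Applying ∮E·dA = Q_enc/ε₀ with the end caps contributing no flux:
E = 2k|λ_enc|/r = 2(8.99×10^9)(6.855×10^-5)/(0.0705) = 1.75×10^7 N/C.

1.75×10^7 V/m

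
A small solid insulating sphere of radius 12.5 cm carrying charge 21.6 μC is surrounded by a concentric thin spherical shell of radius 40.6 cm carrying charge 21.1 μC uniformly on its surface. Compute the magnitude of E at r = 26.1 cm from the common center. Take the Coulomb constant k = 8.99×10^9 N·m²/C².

|E| = 2.85e6 N/C

Symmetry ⇒ E = E(r) r̂. Gaussian sphere of radius r = 26.1 cm (between the bodies, 12.5 cm < r < 40.6 cm).
The shell at 40.6 cm lies outside the Gaussian surface, so Q_enc = 21.6 μC = 2.16e-5 C.
Applying ∮E·dA = Q_enc/ε₀ with Φ = E(4πr²):
E = k|Q_enc|/r² = (8.99×10^9)(2.16e-5)/(0.261)² = 2.85×10^6 N/C.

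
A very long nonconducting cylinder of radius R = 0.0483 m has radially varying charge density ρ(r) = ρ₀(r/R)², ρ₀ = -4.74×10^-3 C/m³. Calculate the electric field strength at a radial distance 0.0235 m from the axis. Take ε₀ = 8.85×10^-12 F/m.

E = 7.45×10^5 N/C

Take a coaxial cylindrical Gaussian surface of radius r = 0.0235 m and length L (r < R).
Integrating ρ over the cross-section to radius r: λ_enc = (2πρ₀/R²) ∫₀^r r'^3 dr' = 2πρ₀ r^4/(4·R²) = -9.734×10^-7 C/m.
Since E is radial and uniform over the curved surface, Φ = E·2πrL = Q_enc/ε₀ = λ_enc L/ε₀.
E = |λ_enc|/(2πε₀r) = (9.734e-7)/(2π·8.85×10^-12·0.0235) = 7.45e5 N/C.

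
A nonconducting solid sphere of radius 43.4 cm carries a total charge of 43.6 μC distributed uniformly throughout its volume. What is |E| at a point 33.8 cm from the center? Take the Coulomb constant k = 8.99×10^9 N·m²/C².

E = 1.62×10^6 N/C

Use a concentric Gaussian sphere at r = 33.8 cm (r < R).
For a uniform sphere the enclosed fraction is (r/R)³, so Q_enc = (43.6 μC)(0.338/0.434)³ = 2.06×10^-5 C.
Applying ∮E·dA = Q_enc/ε₀ with Φ = E(4πr²):
E = k|Q_enc|/r² = (8.99×10^9)(2.06×10^-5)/(0.338)² = 1.62e6 N/C.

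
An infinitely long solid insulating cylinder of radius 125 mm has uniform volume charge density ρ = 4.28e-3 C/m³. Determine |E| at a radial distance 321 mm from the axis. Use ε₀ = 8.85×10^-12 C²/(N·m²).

Coaxial Gaussian cylinder, radius r = 321 mm, length L (r > 125 mm, full cross-section enclosed).
λ_enc = ρ·πR² = (4.28×10^-3)π(0.125)² = 2.101×10^-4 C/m.
Since E is radial and uniform over the curved surface, Φ = E·2πrL = Q_enc/ε₀ = λ_enc L/ε₀.
E = |λ_enc|/(2πε₀r) = (2.101e-4)/(2π·8.85×10^-12·0.321) = 1.18e7 N/C.

1.18×10^7 N/C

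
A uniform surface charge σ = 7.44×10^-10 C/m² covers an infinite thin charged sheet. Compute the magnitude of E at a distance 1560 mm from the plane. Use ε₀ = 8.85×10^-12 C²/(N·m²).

42 N/C

Choose a cylindrical pillbox piercing the sheet, end faces (area A) parallel to it.
Only the two end caps contribute flux: Φ = 2EA. With Q_enc = σA, Gauss's law gives E = |σ|/(2ε₀).
E = |σ|/(2ε₀) = (7.44×10^-10)/(2·8.85×10^-12) = 42 N/C.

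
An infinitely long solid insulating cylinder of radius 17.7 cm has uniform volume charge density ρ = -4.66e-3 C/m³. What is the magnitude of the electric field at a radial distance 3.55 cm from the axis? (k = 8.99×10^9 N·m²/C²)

Choose a coaxial cylinder of radius r = 3.55 cm (arbitrary length L) as the Gaussian surface (r < R).
Charge inside radius r per length L is ρ·πr²·L, so λ_enc = ρπr² = -1.845×10^-5 C/m.
Gauss's law: E·2πrL = λ_enc L/ε₀.
E = 2k|λ_enc|/r = 2(8.99×10^9)(1.845×10^-5)/(0.0355) = 9.34×10^6 N/C.

9.34e6 N/C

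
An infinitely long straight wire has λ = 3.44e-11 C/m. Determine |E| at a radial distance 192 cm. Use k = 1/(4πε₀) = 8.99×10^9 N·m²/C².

E ≈ 0.322 N/C

Choose a coaxial cylinder of radius r = 192 cm (arbitrary length L) as the Gaussian surface.
Q_enc = λL, so λ_enc = 3.44e-11 C/m.
By Gauss's law (flux through the curved wall only), E·2πrL = λ_enc L/ε₀.
E = 2k|λ_enc|/r = 2(8.99×10^9)(3.44e-11)/(1.92) = 0.322 N/C.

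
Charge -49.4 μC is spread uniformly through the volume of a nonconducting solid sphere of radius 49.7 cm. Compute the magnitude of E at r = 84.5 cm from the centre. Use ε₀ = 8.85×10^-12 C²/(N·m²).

Take a concentric spherical Gaussian surface of radius r = 84.5 cm (r > R, so the entire charge is enclosed).
Q_enc = -49.4 μC = -4.94×10^-5 C.
Applying ∮E·dA = Q_enc/ε₀ with Φ = E(4πr²):
E = |Q_enc|/(4πε₀r²) = (4.94×10^-5)/(4π·8.85×10^-12·(0.845)²) = 6.22×10^5 N/C.

|E| ≈ 6.22×10^5 N/C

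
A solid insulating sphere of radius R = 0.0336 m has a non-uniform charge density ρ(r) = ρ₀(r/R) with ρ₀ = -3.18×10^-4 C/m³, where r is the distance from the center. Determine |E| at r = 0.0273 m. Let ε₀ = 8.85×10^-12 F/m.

Symmetry ⇒ E = E(r) r̂. Gaussian sphere of radius r = 0.0273 m (r < R).
Q_enc = ∫₀^r ρ(r')·4πr'² dr' = (4πρ₀/R) ∫₀^r r'^3 dr' = 4πρ₀ r^4/(4·R) = -1.652×10^-8 C.
Gauss's law: E·4πr² = Q_enc/ε₀.
E = |Q_enc|/(4πε₀r²) = (1.652×10^-8)/(4π·8.85×10^-12·(0.0273)²) = 1.99×10^5 N/C.

E ≈ 1.99e5 N/C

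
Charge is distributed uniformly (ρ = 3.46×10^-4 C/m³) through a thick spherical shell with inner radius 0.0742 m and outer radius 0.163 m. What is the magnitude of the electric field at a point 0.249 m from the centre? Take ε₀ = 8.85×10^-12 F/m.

By spherical symmetry E is radial; choose a Gaussian sphere of radius r = 0.249 m (r > 0.163 m, enclosing the whole shell).
Q_enc = ρ·(4π/3)(b³ − a³) = (3.46×10^-4)·(4π/3)·((0.163)³ − (0.0742)³) = 5.685e-6 C.
Gauss's law: E·4πr² = Q_enc/ε₀.
E = |Q_enc|/(4πε₀r²) = (5.685e-6)/(4π·8.85×10^-12·(0.249)²) = 8.24×10^5 N/C.

E ≈ 8.24×10^5 V/m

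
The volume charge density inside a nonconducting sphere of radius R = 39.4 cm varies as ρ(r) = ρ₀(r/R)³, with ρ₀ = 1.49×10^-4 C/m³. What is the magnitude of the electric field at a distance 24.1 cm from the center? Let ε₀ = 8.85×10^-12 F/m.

Symmetry ⇒ E = E(r) r̂. Gaussian sphere of radius r = 24.1 cm (r < R).
Integrate the density: Q_enc = 4π ∫₀^r ρ₀(r'/R)^3 r'² dr' = 4πρ₀ r^6/(6·R³) = 9.997×10^-7 C.
Since E is radial and uniform over the Gaussian sphere, Φ = E·4πr² = Q_enc/ε₀.
E = |Q_enc|/(4πε₀r²) = (9.997×10^-7)/(4π·8.85×10^-12·(0.241)²) = 1.55×10^5 N/C.

E = 1.55e5 N/C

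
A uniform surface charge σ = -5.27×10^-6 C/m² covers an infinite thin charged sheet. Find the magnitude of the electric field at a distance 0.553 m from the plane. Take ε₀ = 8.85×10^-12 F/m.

The symmetry is planar: E is normal to the sheet and the same magnitude on both sides. Take a pillbox straddling the sheet with end-cap area A.
Only the two end caps contribute flux: Φ = 2EA. With Q_enc = σA, Gauss's law gives E = |σ|/(2ε₀).
E = |σ|/(2ε₀) = (5.27×10^-6)/(2·8.85×10^-12) = 2.98×10^5 N/C.

E = 2.98e5 N/C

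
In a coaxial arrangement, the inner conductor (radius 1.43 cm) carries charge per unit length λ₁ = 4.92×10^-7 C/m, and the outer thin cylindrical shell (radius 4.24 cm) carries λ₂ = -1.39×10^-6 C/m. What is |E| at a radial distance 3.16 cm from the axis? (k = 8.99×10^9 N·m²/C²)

Coaxial Gaussian cylinder, radius r = 3.16 cm, length L (between the conductors, 1.43 cm < r < 4.24 cm).
Only the inner wire is enclosed; the outer shell contributes nothing inside itself. λ_enc = λ₁ = 4.92e-7 C/m.
Gauss's law: E·2πrL = λ_enc L/ε₀.
E = 2k|λ_enc|/r = 2(8.99×10^9)(4.92e-7)/(0.0316) = 2.80×10^5 N/C.

|E| ≈ 2.80×10^5 V/m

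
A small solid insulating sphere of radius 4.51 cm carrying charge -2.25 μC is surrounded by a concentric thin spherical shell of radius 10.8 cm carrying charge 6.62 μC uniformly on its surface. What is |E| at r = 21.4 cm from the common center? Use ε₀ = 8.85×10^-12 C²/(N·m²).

|E| ≈ 8.58e5 V/m

Take a concentric spherical Gaussian surface of radius r = 21.4 cm (r > 10.8 cm, enclosing both).
Q_enc = (-2.25 μC) + (6.62 μC) = 4.37×10^-6 C.
Gauss's law: E·4πr² = Q_enc/ε₀.
E = |Q_enc|/(4πε₀r²) = (4.37×10^-6)/(4π·8.85×10^-12·(0.214)²) = 8.58e5 N/C.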